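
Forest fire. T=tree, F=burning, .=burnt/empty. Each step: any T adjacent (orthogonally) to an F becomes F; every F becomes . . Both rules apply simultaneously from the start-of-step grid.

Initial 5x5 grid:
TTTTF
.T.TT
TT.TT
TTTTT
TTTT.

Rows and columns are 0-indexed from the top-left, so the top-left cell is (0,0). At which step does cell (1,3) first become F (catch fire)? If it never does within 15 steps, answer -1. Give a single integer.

Step 1: cell (1,3)='T' (+2 fires, +1 burnt)
Step 2: cell (1,3)='F' (+3 fires, +2 burnt)
  -> target ignites at step 2
Step 3: cell (1,3)='.' (+3 fires, +3 burnt)
Step 4: cell (1,3)='.' (+3 fires, +3 burnt)
Step 5: cell (1,3)='.' (+3 fires, +3 burnt)
Step 6: cell (1,3)='.' (+3 fires, +3 burnt)
Step 7: cell (1,3)='.' (+2 fires, +3 burnt)
Step 8: cell (1,3)='.' (+1 fires, +2 burnt)
Step 9: cell (1,3)='.' (+0 fires, +1 burnt)
  fire out at step 9

2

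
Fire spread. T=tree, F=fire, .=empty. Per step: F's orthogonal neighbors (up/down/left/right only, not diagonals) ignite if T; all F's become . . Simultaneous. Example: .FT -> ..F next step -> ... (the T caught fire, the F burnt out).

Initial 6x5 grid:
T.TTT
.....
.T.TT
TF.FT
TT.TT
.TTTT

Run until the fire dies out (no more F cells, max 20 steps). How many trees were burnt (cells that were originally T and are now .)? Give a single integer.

Answer: 13

Derivation:
Step 1: +6 fires, +2 burnt (F count now 6)
Step 2: +5 fires, +6 burnt (F count now 5)
Step 3: +2 fires, +5 burnt (F count now 2)
Step 4: +0 fires, +2 burnt (F count now 0)
Fire out after step 4
Initially T: 17, now '.': 26
Total burnt (originally-T cells now '.'): 13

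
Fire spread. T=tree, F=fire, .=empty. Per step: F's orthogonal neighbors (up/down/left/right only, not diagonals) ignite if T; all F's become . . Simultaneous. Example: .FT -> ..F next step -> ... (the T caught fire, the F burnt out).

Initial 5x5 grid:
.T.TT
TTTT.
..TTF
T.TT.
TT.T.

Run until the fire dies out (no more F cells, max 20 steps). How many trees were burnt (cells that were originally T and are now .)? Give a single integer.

Answer: 12

Derivation:
Step 1: +1 fires, +1 burnt (F count now 1)
Step 2: +3 fires, +1 burnt (F count now 3)
Step 3: +4 fires, +3 burnt (F count now 4)
Step 4: +2 fires, +4 burnt (F count now 2)
Step 5: +2 fires, +2 burnt (F count now 2)
Step 6: +0 fires, +2 burnt (F count now 0)
Fire out after step 6
Initially T: 15, now '.': 22
Total burnt (originally-T cells now '.'): 12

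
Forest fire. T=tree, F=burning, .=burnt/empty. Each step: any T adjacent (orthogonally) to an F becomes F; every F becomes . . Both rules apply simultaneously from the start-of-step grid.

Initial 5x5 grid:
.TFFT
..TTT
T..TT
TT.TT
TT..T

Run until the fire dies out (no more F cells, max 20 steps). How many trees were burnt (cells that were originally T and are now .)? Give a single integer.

Step 1: +4 fires, +2 burnt (F count now 4)
Step 2: +2 fires, +4 burnt (F count now 2)
Step 3: +2 fires, +2 burnt (F count now 2)
Step 4: +1 fires, +2 burnt (F count now 1)
Step 5: +1 fires, +1 burnt (F count now 1)
Step 6: +0 fires, +1 burnt (F count now 0)
Fire out after step 6
Initially T: 15, now '.': 20
Total burnt (originally-T cells now '.'): 10

Answer: 10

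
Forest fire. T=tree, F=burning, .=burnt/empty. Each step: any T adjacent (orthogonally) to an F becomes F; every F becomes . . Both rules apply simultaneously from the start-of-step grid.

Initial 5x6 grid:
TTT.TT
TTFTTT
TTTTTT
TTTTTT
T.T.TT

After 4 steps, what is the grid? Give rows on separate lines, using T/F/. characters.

Step 1: 4 trees catch fire, 1 burn out
  TTF.TT
  TF.FTT
  TTFTTT
  TTTTTT
  T.T.TT
Step 2: 6 trees catch fire, 4 burn out
  TF..TT
  F...FT
  TF.FTT
  TTFTTT
  T.T.TT
Step 3: 8 trees catch fire, 6 burn out
  F...FT
  .....F
  F...FT
  TF.FTT
  T.F.TT
Step 4: 4 trees catch fire, 8 burn out
  .....F
  ......
  .....F
  F...FT
  T...TT

.....F
......
.....F
F...FT
T...TT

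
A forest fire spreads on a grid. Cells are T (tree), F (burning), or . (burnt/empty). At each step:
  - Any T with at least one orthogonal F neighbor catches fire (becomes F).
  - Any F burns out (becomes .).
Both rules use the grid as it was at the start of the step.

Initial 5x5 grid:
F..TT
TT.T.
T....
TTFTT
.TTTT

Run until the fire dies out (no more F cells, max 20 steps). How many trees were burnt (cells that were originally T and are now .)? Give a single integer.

Step 1: +4 fires, +2 burnt (F count now 4)
Step 2: +6 fires, +4 burnt (F count now 6)
Step 3: +1 fires, +6 burnt (F count now 1)
Step 4: +0 fires, +1 burnt (F count now 0)
Fire out after step 4
Initially T: 14, now '.': 22
Total burnt (originally-T cells now '.'): 11

Answer: 11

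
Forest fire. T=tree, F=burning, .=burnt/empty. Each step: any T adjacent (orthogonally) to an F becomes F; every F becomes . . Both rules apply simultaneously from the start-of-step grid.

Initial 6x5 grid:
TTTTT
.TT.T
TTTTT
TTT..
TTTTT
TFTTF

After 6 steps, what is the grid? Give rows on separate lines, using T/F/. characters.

Step 1: 5 trees catch fire, 2 burn out
  TTTTT
  .TT.T
  TTTTT
  TTT..
  TFTTF
  F.FF.
Step 2: 4 trees catch fire, 5 burn out
  TTTTT
  .TT.T
  TTTTT
  TFT..
  F.FF.
  .....
Step 3: 3 trees catch fire, 4 burn out
  TTTTT
  .TT.T
  TFTTT
  F.F..
  .....
  .....
Step 4: 3 trees catch fire, 3 burn out
  TTTTT
  .FT.T
  F.FTT
  .....
  .....
  .....
Step 5: 3 trees catch fire, 3 burn out
  TFTTT
  ..F.T
  ...FT
  .....
  .....
  .....
Step 6: 3 trees catch fire, 3 burn out
  F.FTT
  ....T
  ....F
  .....
  .....
  .....

F.FTT
....T
....F
.....
.....
.....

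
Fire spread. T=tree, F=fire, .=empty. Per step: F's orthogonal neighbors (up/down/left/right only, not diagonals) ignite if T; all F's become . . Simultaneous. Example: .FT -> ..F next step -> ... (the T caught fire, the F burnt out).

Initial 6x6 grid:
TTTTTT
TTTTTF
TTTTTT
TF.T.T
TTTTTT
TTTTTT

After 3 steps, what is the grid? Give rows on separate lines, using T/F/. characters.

Step 1: 6 trees catch fire, 2 burn out
  TTTTTF
  TTTTF.
  TFTTTF
  F..T.T
  TFTTTT
  TTTTTT
Step 2: 10 trees catch fire, 6 burn out
  TTTTF.
  TFTF..
  F.FTF.
  ...T.F
  F.FTTT
  TFTTTT
Step 3: 9 trees catch fire, 10 burn out
  TFTF..
  F.F...
  ...F..
  ...T..
  ...FTF
  F.FTTT

TFTF..
F.F...
...F..
...T..
...FTF
F.FTTT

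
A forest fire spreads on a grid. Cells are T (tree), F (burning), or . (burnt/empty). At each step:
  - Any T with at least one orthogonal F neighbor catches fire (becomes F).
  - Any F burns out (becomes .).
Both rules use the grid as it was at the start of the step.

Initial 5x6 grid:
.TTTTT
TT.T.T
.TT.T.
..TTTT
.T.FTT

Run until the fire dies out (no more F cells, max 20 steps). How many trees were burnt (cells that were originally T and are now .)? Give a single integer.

Answer: 18

Derivation:
Step 1: +2 fires, +1 burnt (F count now 2)
Step 2: +3 fires, +2 burnt (F count now 3)
Step 3: +3 fires, +3 burnt (F count now 3)
Step 4: +1 fires, +3 burnt (F count now 1)
Step 5: +1 fires, +1 burnt (F count now 1)
Step 6: +2 fires, +1 burnt (F count now 2)
Step 7: +1 fires, +2 burnt (F count now 1)
Step 8: +1 fires, +1 burnt (F count now 1)
Step 9: +2 fires, +1 burnt (F count now 2)
Step 10: +1 fires, +2 burnt (F count now 1)
Step 11: +1 fires, +1 burnt (F count now 1)
Step 12: +0 fires, +1 burnt (F count now 0)
Fire out after step 12
Initially T: 19, now '.': 29
Total burnt (originally-T cells now '.'): 18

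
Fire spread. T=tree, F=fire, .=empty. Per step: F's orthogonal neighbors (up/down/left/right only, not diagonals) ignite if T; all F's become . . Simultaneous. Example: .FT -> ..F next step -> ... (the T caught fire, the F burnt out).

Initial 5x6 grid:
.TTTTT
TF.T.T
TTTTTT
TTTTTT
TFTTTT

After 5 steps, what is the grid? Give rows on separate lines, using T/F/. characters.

Step 1: 6 trees catch fire, 2 burn out
  .FTTTT
  F..T.T
  TFTTTT
  TFTTTT
  F.FTTT
Step 2: 6 trees catch fire, 6 burn out
  ..FTTT
  ...T.T
  F.FTTT
  F.FTTT
  ...FTT
Step 3: 4 trees catch fire, 6 burn out
  ...FTT
  ...T.T
  ...FTT
  ...FTT
  ....FT
Step 4: 5 trees catch fire, 4 burn out
  ....FT
  ...F.T
  ....FT
  ....FT
  .....F
Step 5: 3 trees catch fire, 5 burn out
  .....F
  .....T
  .....F
  .....F
  ......

.....F
.....T
.....F
.....F
......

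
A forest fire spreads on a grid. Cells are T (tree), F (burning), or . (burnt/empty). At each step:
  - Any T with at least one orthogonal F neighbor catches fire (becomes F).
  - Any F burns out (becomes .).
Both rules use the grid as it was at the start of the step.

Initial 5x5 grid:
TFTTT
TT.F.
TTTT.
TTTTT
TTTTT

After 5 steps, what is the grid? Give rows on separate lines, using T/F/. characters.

Step 1: 5 trees catch fire, 2 burn out
  F.FFT
  TF...
  TTTF.
  TTTTT
  TTTTT
Step 2: 5 trees catch fire, 5 burn out
  ....F
  F....
  TFF..
  TTTFT
  TTTTT
Step 3: 5 trees catch fire, 5 burn out
  .....
  .....
  F....
  TFF.F
  TTTFT
Step 4: 4 trees catch fire, 5 burn out
  .....
  .....
  .....
  F....
  TFF.F
Step 5: 1 trees catch fire, 4 burn out
  .....
  .....
  .....
  .....
  F....

.....
.....
.....
.....
F....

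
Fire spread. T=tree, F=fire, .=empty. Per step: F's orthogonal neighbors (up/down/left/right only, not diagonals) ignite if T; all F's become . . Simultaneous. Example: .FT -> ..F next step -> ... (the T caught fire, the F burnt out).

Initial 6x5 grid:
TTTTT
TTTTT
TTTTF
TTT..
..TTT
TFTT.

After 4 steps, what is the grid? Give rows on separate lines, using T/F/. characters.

Step 1: 4 trees catch fire, 2 burn out
  TTTTT
  TTTTF
  TTTF.
  TTT..
  ..TTT
  F.FT.
Step 2: 5 trees catch fire, 4 burn out
  TTTTF
  TTTF.
  TTF..
  TTT..
  ..FTT
  ...F.
Step 3: 5 trees catch fire, 5 burn out
  TTTF.
  TTF..
  TF...
  TTF..
  ...FT
  .....
Step 4: 5 trees catch fire, 5 burn out
  TTF..
  TF...
  F....
  TF...
  ....F
  .....

TTF..
TF...
F....
TF...
....F
.....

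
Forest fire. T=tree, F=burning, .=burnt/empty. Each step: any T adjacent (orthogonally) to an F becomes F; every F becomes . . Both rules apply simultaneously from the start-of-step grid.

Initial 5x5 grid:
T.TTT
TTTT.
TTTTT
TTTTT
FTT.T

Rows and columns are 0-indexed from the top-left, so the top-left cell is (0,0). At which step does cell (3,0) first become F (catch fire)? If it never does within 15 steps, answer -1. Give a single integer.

Step 1: cell (3,0)='F' (+2 fires, +1 burnt)
  -> target ignites at step 1
Step 2: cell (3,0)='.' (+3 fires, +2 burnt)
Step 3: cell (3,0)='.' (+3 fires, +3 burnt)
Step 4: cell (3,0)='.' (+4 fires, +3 burnt)
Step 5: cell (3,0)='.' (+3 fires, +4 burnt)
Step 6: cell (3,0)='.' (+4 fires, +3 burnt)
Step 7: cell (3,0)='.' (+1 fires, +4 burnt)
Step 8: cell (3,0)='.' (+1 fires, +1 burnt)
Step 9: cell (3,0)='.' (+0 fires, +1 burnt)
  fire out at step 9

1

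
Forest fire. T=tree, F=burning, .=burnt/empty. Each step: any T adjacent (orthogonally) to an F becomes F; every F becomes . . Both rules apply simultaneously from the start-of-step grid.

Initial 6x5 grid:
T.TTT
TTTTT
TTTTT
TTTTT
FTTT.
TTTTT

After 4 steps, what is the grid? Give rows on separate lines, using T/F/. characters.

Step 1: 3 trees catch fire, 1 burn out
  T.TTT
  TTTTT
  TTTTT
  FTTTT
  .FTT.
  FTTTT
Step 2: 4 trees catch fire, 3 burn out
  T.TTT
  TTTTT
  FTTTT
  .FTTT
  ..FT.
  .FTTT
Step 3: 5 trees catch fire, 4 burn out
  T.TTT
  FTTTT
  .FTTT
  ..FTT
  ...F.
  ..FTT
Step 4: 5 trees catch fire, 5 burn out
  F.TTT
  .FTTT
  ..FTT
  ...FT
  .....
  ...FT

F.TTT
.FTTT
..FTT
...FT
.....
...FT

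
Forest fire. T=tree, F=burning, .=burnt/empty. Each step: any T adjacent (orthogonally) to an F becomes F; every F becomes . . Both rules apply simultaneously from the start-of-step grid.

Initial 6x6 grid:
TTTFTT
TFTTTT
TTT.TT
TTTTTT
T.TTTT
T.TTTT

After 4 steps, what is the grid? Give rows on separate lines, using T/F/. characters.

Step 1: 7 trees catch fire, 2 burn out
  TFF.FT
  F.FFTT
  TFT.TT
  TTTTTT
  T.TTTT
  T.TTTT
Step 2: 6 trees catch fire, 7 burn out
  F....F
  ....FT
  F.F.TT
  TFTTTT
  T.TTTT
  T.TTTT
Step 3: 4 trees catch fire, 6 burn out
  ......
  .....F
  ....FT
  F.FTTT
  T.TTTT
  T.TTTT
Step 4: 5 trees catch fire, 4 burn out
  ......
  ......
  .....F
  ...FFT
  F.FTTT
  T.TTTT

......
......
.....F
...FFT
F.FTTT
T.TTTT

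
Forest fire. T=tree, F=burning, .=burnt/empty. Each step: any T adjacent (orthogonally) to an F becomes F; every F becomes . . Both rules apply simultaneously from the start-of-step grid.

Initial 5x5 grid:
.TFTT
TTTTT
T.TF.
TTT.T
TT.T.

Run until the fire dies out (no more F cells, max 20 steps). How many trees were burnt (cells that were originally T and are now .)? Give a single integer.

Answer: 15

Derivation:
Step 1: +5 fires, +2 burnt (F count now 5)
Step 2: +4 fires, +5 burnt (F count now 4)
Step 3: +2 fires, +4 burnt (F count now 2)
Step 4: +3 fires, +2 burnt (F count now 3)
Step 5: +1 fires, +3 burnt (F count now 1)
Step 6: +0 fires, +1 burnt (F count now 0)
Fire out after step 6
Initially T: 17, now '.': 23
Total burnt (originally-T cells now '.'): 15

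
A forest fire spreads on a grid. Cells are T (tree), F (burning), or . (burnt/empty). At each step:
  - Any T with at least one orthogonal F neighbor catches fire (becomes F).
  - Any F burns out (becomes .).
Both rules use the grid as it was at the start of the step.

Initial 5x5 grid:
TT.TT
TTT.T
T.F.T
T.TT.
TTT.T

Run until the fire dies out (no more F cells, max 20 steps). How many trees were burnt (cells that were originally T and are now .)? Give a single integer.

Answer: 12

Derivation:
Step 1: +2 fires, +1 burnt (F count now 2)
Step 2: +3 fires, +2 burnt (F count now 3)
Step 3: +3 fires, +3 burnt (F count now 3)
Step 4: +3 fires, +3 burnt (F count now 3)
Step 5: +1 fires, +3 burnt (F count now 1)
Step 6: +0 fires, +1 burnt (F count now 0)
Fire out after step 6
Initially T: 17, now '.': 20
Total burnt (originally-T cells now '.'): 12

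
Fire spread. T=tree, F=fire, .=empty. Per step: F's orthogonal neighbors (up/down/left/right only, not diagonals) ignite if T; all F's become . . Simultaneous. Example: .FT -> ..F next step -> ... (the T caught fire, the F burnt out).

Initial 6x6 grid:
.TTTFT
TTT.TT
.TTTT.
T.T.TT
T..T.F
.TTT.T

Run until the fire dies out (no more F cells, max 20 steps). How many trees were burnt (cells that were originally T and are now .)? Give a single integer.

Step 1: +5 fires, +2 burnt (F count now 5)
Step 2: +4 fires, +5 burnt (F count now 4)
Step 3: +3 fires, +4 burnt (F count now 3)
Step 4: +2 fires, +3 burnt (F count now 2)
Step 5: +3 fires, +2 burnt (F count now 3)
Step 6: +0 fires, +3 burnt (F count now 0)
Fire out after step 6
Initially T: 23, now '.': 30
Total burnt (originally-T cells now '.'): 17

Answer: 17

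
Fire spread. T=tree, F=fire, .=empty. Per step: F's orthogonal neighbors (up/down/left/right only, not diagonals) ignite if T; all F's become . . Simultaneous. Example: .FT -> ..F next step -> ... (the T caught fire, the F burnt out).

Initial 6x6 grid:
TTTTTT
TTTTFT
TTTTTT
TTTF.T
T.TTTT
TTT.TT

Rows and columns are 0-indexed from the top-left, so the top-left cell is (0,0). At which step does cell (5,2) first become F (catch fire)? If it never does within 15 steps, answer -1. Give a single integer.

Step 1: cell (5,2)='T' (+7 fires, +2 burnt)
Step 2: cell (5,2)='T' (+8 fires, +7 burnt)
Step 3: cell (5,2)='F' (+8 fires, +8 burnt)
  -> target ignites at step 3
Step 4: cell (5,2)='.' (+6 fires, +8 burnt)
Step 5: cell (5,2)='.' (+2 fires, +6 burnt)
Step 6: cell (5,2)='.' (+0 fires, +2 burnt)
  fire out at step 6

3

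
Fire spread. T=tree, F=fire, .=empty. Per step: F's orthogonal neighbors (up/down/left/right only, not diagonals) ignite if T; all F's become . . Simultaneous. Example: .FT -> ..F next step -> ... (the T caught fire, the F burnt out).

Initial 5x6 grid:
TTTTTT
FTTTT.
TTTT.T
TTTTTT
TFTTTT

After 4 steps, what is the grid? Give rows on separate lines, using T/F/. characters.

Step 1: 6 trees catch fire, 2 burn out
  FTTTTT
  .FTTT.
  FTTT.T
  TFTTTT
  F.FTTT
Step 2: 6 trees catch fire, 6 burn out
  .FTTTT
  ..FTT.
  .FTT.T
  F.FTTT
  ...FTT
Step 3: 5 trees catch fire, 6 burn out
  ..FTTT
  ...FT.
  ..FT.T
  ...FTT
  ....FT
Step 4: 5 trees catch fire, 5 burn out
  ...FTT
  ....F.
  ...F.T
  ....FT
  .....F

...FTT
....F.
...F.T
....FT
.....F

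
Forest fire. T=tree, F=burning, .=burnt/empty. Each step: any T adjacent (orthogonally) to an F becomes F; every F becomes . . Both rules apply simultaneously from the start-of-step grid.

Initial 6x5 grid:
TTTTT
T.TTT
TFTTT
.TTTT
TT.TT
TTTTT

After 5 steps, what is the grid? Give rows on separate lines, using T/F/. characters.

Step 1: 3 trees catch fire, 1 burn out
  TTTTT
  T.TTT
  F.FTT
  .FTTT
  TT.TT
  TTTTT
Step 2: 5 trees catch fire, 3 burn out
  TTTTT
  F.FTT
  ...FT
  ..FTT
  TF.TT
  TTTTT
Step 3: 7 trees catch fire, 5 burn out
  FTFTT
  ...FT
  ....F
  ...FT
  F..TT
  TFTTT
Step 4: 7 trees catch fire, 7 burn out
  .F.FT
  ....F
  .....
  ....F
  ...FT
  F.FTT
Step 5: 3 trees catch fire, 7 burn out
  ....F
  .....
  .....
  .....
  ....F
  ...FT

....F
.....
.....
.....
....F
...FT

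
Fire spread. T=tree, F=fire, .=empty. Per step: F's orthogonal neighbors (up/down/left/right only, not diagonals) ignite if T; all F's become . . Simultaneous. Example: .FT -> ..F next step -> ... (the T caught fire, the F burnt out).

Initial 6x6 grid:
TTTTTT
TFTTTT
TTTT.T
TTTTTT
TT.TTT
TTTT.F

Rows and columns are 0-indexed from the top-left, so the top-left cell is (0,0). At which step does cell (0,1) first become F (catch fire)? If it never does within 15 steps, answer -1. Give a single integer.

Step 1: cell (0,1)='F' (+5 fires, +2 burnt)
  -> target ignites at step 1
Step 2: cell (0,1)='.' (+8 fires, +5 burnt)
Step 3: cell (0,1)='.' (+9 fires, +8 burnt)
Step 4: cell (0,1)='.' (+6 fires, +9 burnt)
Step 5: cell (0,1)='.' (+3 fires, +6 burnt)
Step 6: cell (0,1)='.' (+0 fires, +3 burnt)
  fire out at step 6

1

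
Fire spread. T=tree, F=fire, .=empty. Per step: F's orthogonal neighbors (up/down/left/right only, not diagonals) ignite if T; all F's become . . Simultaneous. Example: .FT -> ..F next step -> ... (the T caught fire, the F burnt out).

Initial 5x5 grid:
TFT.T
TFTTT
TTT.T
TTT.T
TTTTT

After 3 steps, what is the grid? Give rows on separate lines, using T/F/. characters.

Step 1: 5 trees catch fire, 2 burn out
  F.F.T
  F.FTT
  TFT.T
  TTT.T
  TTTTT
Step 2: 4 trees catch fire, 5 burn out
  ....T
  ...FT
  F.F.T
  TFT.T
  TTTTT
Step 3: 4 trees catch fire, 4 burn out
  ....T
  ....F
  ....T
  F.F.T
  TFTTT

....T
....F
....T
F.F.T
TFTTT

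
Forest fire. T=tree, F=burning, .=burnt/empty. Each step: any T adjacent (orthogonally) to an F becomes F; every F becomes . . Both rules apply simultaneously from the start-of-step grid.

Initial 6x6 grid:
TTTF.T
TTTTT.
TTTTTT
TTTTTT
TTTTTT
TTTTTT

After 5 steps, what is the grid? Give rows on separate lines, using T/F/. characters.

Step 1: 2 trees catch fire, 1 burn out
  TTF..T
  TTTFT.
  TTTTTT
  TTTTTT
  TTTTTT
  TTTTTT
Step 2: 4 trees catch fire, 2 burn out
  TF...T
  TTF.F.
  TTTFTT
  TTTTTT
  TTTTTT
  TTTTTT
Step 3: 5 trees catch fire, 4 burn out
  F....T
  TF....
  TTF.FT
  TTTFTT
  TTTTTT
  TTTTTT
Step 4: 6 trees catch fire, 5 burn out
  .....T
  F.....
  TF...F
  TTF.FT
  TTTFTT
  TTTTTT
Step 5: 6 trees catch fire, 6 burn out
  .....T
  ......
  F.....
  TF...F
  TTF.FT
  TTTFTT

.....T
......
F.....
TF...F
TTF.FT
TTTFTT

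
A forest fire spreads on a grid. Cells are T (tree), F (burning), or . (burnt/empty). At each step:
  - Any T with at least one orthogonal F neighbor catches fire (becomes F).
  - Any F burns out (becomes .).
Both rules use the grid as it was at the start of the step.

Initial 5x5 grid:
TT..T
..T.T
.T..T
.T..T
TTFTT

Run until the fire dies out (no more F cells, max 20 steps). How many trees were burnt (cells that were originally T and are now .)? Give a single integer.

Step 1: +2 fires, +1 burnt (F count now 2)
Step 2: +3 fires, +2 burnt (F count now 3)
Step 3: +2 fires, +3 burnt (F count now 2)
Step 4: +1 fires, +2 burnt (F count now 1)
Step 5: +1 fires, +1 burnt (F count now 1)
Step 6: +1 fires, +1 burnt (F count now 1)
Step 7: +0 fires, +1 burnt (F count now 0)
Fire out after step 7
Initially T: 13, now '.': 22
Total burnt (originally-T cells now '.'): 10

Answer: 10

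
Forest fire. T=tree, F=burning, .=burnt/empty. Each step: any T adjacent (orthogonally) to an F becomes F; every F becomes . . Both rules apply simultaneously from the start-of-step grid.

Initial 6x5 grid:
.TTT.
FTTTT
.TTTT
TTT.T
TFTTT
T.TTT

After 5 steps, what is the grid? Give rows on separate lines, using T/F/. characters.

Step 1: 4 trees catch fire, 2 burn out
  .TTT.
  .FTTT
  .TTTT
  TFT.T
  F.FTT
  T.TTT
Step 2: 8 trees catch fire, 4 burn out
  .FTT.
  ..FTT
  .FTTT
  F.F.T
  ...FT
  F.FTT
Step 3: 5 trees catch fire, 8 burn out
  ..FT.
  ...FT
  ..FTT
  ....T
  ....F
  ...FT
Step 4: 5 trees catch fire, 5 burn out
  ...F.
  ....F
  ...FT
  ....F
  .....
  ....F
Step 5: 1 trees catch fire, 5 burn out
  .....
  .....
  ....F
  .....
  .....
  .....

.....
.....
....F
.....
.....
.....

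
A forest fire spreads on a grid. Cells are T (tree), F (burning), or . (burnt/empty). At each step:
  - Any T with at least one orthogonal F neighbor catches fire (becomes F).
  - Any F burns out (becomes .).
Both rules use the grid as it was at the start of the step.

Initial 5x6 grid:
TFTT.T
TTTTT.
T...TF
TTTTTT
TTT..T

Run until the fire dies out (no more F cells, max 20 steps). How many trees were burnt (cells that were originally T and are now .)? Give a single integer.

Answer: 20

Derivation:
Step 1: +5 fires, +2 burnt (F count now 5)
Step 2: +6 fires, +5 burnt (F count now 6)
Step 3: +3 fires, +6 burnt (F count now 3)
Step 4: +2 fires, +3 burnt (F count now 2)
Step 5: +3 fires, +2 burnt (F count now 3)
Step 6: +1 fires, +3 burnt (F count now 1)
Step 7: +0 fires, +1 burnt (F count now 0)
Fire out after step 7
Initially T: 21, now '.': 29
Total burnt (originally-T cells now '.'): 20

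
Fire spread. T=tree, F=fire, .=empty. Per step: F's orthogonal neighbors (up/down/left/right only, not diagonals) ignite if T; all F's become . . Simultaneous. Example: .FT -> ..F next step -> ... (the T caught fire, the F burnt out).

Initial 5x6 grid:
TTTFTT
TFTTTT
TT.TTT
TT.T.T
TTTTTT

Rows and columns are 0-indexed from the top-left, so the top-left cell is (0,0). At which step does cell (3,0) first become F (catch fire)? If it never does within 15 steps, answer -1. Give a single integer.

Step 1: cell (3,0)='T' (+7 fires, +2 burnt)
Step 2: cell (3,0)='T' (+6 fires, +7 burnt)
Step 3: cell (3,0)='F' (+5 fires, +6 burnt)
  -> target ignites at step 3
Step 4: cell (3,0)='.' (+4 fires, +5 burnt)
Step 5: cell (3,0)='.' (+2 fires, +4 burnt)
Step 6: cell (3,0)='.' (+1 fires, +2 burnt)
Step 7: cell (3,0)='.' (+0 fires, +1 burnt)
  fire out at step 7

3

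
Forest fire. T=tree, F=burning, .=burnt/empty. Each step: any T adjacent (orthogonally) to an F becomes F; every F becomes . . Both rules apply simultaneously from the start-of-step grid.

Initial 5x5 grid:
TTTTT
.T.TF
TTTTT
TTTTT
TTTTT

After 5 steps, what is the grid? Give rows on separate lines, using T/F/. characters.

Step 1: 3 trees catch fire, 1 burn out
  TTTTF
  .T.F.
  TTTTF
  TTTTT
  TTTTT
Step 2: 3 trees catch fire, 3 burn out
  TTTF.
  .T...
  TTTF.
  TTTTF
  TTTTT
Step 3: 4 trees catch fire, 3 burn out
  TTF..
  .T...
  TTF..
  TTTF.
  TTTTF
Step 4: 4 trees catch fire, 4 burn out
  TF...
  .T...
  TF...
  TTF..
  TTTF.
Step 5: 5 trees catch fire, 4 burn out
  F....
  .F...
  F....
  TF...
  TTF..

F....
.F...
F....
TF...
TTF..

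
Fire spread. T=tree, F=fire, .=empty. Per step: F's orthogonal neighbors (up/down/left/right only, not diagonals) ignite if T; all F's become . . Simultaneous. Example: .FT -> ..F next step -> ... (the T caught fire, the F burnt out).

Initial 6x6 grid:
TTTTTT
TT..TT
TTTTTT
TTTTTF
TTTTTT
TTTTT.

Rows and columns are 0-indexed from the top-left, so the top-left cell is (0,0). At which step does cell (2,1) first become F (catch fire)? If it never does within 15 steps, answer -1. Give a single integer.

Step 1: cell (2,1)='T' (+3 fires, +1 burnt)
Step 2: cell (2,1)='T' (+4 fires, +3 burnt)
Step 3: cell (2,1)='T' (+6 fires, +4 burnt)
Step 4: cell (2,1)='T' (+5 fires, +6 burnt)
Step 5: cell (2,1)='F' (+5 fires, +5 burnt)
  -> target ignites at step 5
Step 6: cell (2,1)='.' (+5 fires, +5 burnt)
Step 7: cell (2,1)='.' (+3 fires, +5 burnt)
Step 8: cell (2,1)='.' (+1 fires, +3 burnt)
Step 9: cell (2,1)='.' (+0 fires, +1 burnt)
  fire out at step 9

5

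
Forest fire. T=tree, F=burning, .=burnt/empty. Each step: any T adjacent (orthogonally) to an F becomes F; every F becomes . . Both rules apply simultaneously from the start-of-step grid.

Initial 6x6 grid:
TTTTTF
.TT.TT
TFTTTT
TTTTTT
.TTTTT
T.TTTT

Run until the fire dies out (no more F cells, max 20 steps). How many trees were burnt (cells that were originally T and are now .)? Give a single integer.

Answer: 29

Derivation:
Step 1: +6 fires, +2 burnt (F count now 6)
Step 2: +9 fires, +6 burnt (F count now 9)
Step 3: +6 fires, +9 burnt (F count now 6)
Step 4: +4 fires, +6 burnt (F count now 4)
Step 5: +3 fires, +4 burnt (F count now 3)
Step 6: +1 fires, +3 burnt (F count now 1)
Step 7: +0 fires, +1 burnt (F count now 0)
Fire out after step 7
Initially T: 30, now '.': 35
Total burnt (originally-T cells now '.'): 29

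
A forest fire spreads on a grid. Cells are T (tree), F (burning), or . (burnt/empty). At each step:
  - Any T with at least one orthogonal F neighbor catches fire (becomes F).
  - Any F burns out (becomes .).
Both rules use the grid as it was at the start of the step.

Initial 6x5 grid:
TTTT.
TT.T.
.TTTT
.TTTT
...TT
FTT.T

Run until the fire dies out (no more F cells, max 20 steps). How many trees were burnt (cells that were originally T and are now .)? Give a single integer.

Answer: 2

Derivation:
Step 1: +1 fires, +1 burnt (F count now 1)
Step 2: +1 fires, +1 burnt (F count now 1)
Step 3: +0 fires, +1 burnt (F count now 0)
Fire out after step 3
Initially T: 20, now '.': 12
Total burnt (originally-T cells now '.'): 2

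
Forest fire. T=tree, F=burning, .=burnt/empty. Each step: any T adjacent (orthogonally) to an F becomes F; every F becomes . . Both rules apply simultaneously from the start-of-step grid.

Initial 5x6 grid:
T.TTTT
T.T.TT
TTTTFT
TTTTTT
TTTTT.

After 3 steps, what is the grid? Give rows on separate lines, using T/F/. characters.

Step 1: 4 trees catch fire, 1 burn out
  T.TTTT
  T.T.FT
  TTTF.F
  TTTTFT
  TTTTT.
Step 2: 6 trees catch fire, 4 burn out
  T.TTFT
  T.T..F
  TTF...
  TTTF.F
  TTTTF.
Step 3: 6 trees catch fire, 6 burn out
  T.TF.F
  T.F...
  TF....
  TTF...
  TTTF..

T.TF.F
T.F...
TF....
TTF...
TTTF..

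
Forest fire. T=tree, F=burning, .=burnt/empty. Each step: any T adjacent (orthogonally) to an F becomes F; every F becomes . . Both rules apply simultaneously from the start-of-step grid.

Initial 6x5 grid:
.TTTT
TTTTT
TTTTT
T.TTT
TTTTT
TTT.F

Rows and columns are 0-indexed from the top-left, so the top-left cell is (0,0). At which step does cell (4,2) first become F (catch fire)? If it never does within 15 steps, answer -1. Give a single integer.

Step 1: cell (4,2)='T' (+1 fires, +1 burnt)
Step 2: cell (4,2)='T' (+2 fires, +1 burnt)
Step 3: cell (4,2)='F' (+3 fires, +2 burnt)
  -> target ignites at step 3
Step 4: cell (4,2)='.' (+5 fires, +3 burnt)
Step 5: cell (4,2)='.' (+5 fires, +5 burnt)
Step 6: cell (4,2)='.' (+5 fires, +5 burnt)
Step 7: cell (4,2)='.' (+3 fires, +5 burnt)
Step 8: cell (4,2)='.' (+2 fires, +3 burnt)
Step 9: cell (4,2)='.' (+0 fires, +2 burnt)
  fire out at step 9

3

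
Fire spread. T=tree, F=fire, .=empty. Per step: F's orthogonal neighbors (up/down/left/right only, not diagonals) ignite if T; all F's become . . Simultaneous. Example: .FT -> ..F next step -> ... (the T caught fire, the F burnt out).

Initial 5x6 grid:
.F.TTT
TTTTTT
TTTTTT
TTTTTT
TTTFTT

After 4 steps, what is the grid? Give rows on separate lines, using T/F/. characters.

Step 1: 4 trees catch fire, 2 burn out
  ...TTT
  TFTTTT
  TTTTTT
  TTTFTT
  TTF.FT
Step 2: 8 trees catch fire, 4 burn out
  ...TTT
  F.FTTT
  TFTFTT
  TTF.FT
  TF...F
Step 3: 7 trees catch fire, 8 burn out
  ...TTT
  ...FTT
  F.F.FT
  TF...F
  F.....
Step 4: 4 trees catch fire, 7 burn out
  ...FTT
  ....FT
  .....F
  F.....
  ......

...FTT
....FT
.....F
F.....
......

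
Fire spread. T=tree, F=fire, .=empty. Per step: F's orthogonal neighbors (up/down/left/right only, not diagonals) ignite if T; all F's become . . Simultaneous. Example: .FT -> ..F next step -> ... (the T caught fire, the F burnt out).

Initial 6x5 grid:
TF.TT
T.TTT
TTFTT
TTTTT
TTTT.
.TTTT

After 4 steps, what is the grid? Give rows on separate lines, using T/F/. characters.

Step 1: 5 trees catch fire, 2 burn out
  F..TT
  T.FTT
  TF.FT
  TTFTT
  TTTT.
  .TTTT
Step 2: 7 trees catch fire, 5 burn out
  ...TT
  F..FT
  F...F
  TF.FT
  TTFT.
  .TTTT
Step 3: 7 trees catch fire, 7 burn out
  ...FT
  ....F
  .....
  F...F
  TF.F.
  .TFTT
Step 4: 4 trees catch fire, 7 burn out
  ....F
  .....
  .....
  .....
  F....
  .F.FT

....F
.....
.....
.....
F....
.F.FT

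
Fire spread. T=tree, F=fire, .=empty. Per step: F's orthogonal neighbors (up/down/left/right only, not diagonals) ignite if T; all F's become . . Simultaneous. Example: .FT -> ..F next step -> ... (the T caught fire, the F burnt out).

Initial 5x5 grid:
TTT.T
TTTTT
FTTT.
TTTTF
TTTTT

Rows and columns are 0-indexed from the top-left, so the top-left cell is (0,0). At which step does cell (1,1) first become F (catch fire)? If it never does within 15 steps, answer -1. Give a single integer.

Step 1: cell (1,1)='T' (+5 fires, +2 burnt)
Step 2: cell (1,1)='F' (+8 fires, +5 burnt)
  -> target ignites at step 2
Step 3: cell (1,1)='.' (+5 fires, +8 burnt)
Step 4: cell (1,1)='.' (+2 fires, +5 burnt)
Step 5: cell (1,1)='.' (+1 fires, +2 burnt)
Step 6: cell (1,1)='.' (+0 fires, +1 burnt)
  fire out at step 6

2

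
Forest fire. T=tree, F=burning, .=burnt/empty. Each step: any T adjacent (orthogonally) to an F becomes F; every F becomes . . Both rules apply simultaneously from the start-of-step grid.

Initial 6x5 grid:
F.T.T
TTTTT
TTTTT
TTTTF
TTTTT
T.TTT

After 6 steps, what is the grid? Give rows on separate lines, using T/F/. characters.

Step 1: 4 trees catch fire, 2 burn out
  ..T.T
  FTTTT
  TTTTF
  TTTF.
  TTTTF
  T.TTT
Step 2: 7 trees catch fire, 4 burn out
  ..T.T
  .FTTF
  FTTF.
  TTF..
  TTTF.
  T.TTF
Step 3: 9 trees catch fire, 7 burn out
  ..T.F
  ..FF.
  .FF..
  FF...
  TTF..
  T.TF.
Step 4: 4 trees catch fire, 9 burn out
  ..F..
  .....
  .....
  .....
  FF...
  T.F..
Step 5: 1 trees catch fire, 4 burn out
  .....
  .....
  .....
  .....
  .....
  F....
Step 6: 0 trees catch fire, 1 burn out
  .....
  .....
  .....
  .....
  .....
  .....

.....
.....
.....
.....
.....
.....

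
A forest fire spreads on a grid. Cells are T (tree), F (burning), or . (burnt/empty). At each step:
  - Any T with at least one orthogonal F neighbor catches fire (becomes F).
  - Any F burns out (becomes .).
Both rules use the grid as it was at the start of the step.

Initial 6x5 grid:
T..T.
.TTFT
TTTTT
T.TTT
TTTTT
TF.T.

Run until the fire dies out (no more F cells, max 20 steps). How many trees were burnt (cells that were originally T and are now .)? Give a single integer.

Answer: 20

Derivation:
Step 1: +6 fires, +2 burnt (F count now 6)
Step 2: +6 fires, +6 burnt (F count now 6)
Step 3: +5 fires, +6 burnt (F count now 5)
Step 4: +3 fires, +5 burnt (F count now 3)
Step 5: +0 fires, +3 burnt (F count now 0)
Fire out after step 5
Initially T: 21, now '.': 29
Total burnt (originally-T cells now '.'): 20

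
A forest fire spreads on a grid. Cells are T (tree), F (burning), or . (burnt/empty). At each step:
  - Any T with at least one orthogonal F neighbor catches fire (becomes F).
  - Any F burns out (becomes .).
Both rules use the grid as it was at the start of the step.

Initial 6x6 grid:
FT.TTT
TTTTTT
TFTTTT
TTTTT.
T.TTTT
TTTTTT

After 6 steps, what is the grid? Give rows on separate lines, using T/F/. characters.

Step 1: 6 trees catch fire, 2 burn out
  .F.TTT
  FFTTTT
  F.FTTT
  TFTTT.
  T.TTTT
  TTTTTT
Step 2: 4 trees catch fire, 6 burn out
  ...TTT
  ..FTTT
  ...FTT
  F.FTT.
  T.TTTT
  TTTTTT
Step 3: 5 trees catch fire, 4 burn out
  ...TTT
  ...FTT
  ....FT
  ...FT.
  F.FTTT
  TTTTTT
Step 4: 7 trees catch fire, 5 burn out
  ...FTT
  ....FT
  .....F
  ....F.
  ...FTT
  FTFTTT
Step 5: 5 trees catch fire, 7 burn out
  ....FT
  .....F
  ......
  ......
  ....FT
  .F.FTT
Step 6: 3 trees catch fire, 5 burn out
  .....F
  ......
  ......
  ......
  .....F
  ....FT

.....F
......
......
......
.....F
....FT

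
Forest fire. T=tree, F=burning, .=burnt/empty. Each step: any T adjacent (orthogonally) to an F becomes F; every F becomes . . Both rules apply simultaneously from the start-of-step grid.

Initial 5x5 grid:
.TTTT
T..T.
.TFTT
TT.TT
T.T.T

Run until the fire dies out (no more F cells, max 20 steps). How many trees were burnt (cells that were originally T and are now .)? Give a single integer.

Step 1: +2 fires, +1 burnt (F count now 2)
Step 2: +4 fires, +2 burnt (F count now 4)
Step 3: +3 fires, +4 burnt (F count now 3)
Step 4: +4 fires, +3 burnt (F count now 4)
Step 5: +1 fires, +4 burnt (F count now 1)
Step 6: +0 fires, +1 burnt (F count now 0)
Fire out after step 6
Initially T: 16, now '.': 23
Total burnt (originally-T cells now '.'): 14

Answer: 14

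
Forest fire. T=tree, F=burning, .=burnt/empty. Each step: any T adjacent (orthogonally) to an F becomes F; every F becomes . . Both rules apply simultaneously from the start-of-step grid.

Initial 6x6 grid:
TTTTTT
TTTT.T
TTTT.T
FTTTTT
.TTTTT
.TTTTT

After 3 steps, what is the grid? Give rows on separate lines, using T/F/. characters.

Step 1: 2 trees catch fire, 1 burn out
  TTTTTT
  TTTT.T
  FTTT.T
  .FTTTT
  .TTTTT
  .TTTTT
Step 2: 4 trees catch fire, 2 burn out
  TTTTTT
  FTTT.T
  .FTT.T
  ..FTTT
  .FTTTT
  .TTTTT
Step 3: 6 trees catch fire, 4 burn out
  FTTTTT
  .FTT.T
  ..FT.T
  ...FTT
  ..FTTT
  .FTTTT

FTTTTT
.FTT.T
..FT.T
...FTT
..FTTT
.FTTTT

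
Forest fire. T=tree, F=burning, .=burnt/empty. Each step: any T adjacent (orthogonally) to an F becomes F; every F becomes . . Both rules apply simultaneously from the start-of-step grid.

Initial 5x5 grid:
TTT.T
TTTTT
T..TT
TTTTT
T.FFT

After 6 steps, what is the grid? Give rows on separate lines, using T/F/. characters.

Step 1: 3 trees catch fire, 2 burn out
  TTT.T
  TTTTT
  T..TT
  TTFFT
  T...F
Step 2: 3 trees catch fire, 3 burn out
  TTT.T
  TTTTT
  T..FT
  TF..F
  T....
Step 3: 3 trees catch fire, 3 burn out
  TTT.T
  TTTFT
  T...F
  F....
  T....
Step 4: 4 trees catch fire, 3 burn out
  TTT.T
  TTF.F
  F....
  .....
  F....
Step 5: 4 trees catch fire, 4 burn out
  TTF.F
  FF...
  .....
  .....
  .....
Step 6: 2 trees catch fire, 4 burn out
  FF...
  .....
  .....
  .....
  .....

FF...
.....
.....
.....
.....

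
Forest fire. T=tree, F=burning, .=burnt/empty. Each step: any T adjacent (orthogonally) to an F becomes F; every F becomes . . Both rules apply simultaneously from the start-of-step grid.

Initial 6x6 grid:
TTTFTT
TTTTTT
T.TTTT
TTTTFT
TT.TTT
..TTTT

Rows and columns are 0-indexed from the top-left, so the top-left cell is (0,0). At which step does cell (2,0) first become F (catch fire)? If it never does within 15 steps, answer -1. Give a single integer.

Step 1: cell (2,0)='T' (+7 fires, +2 burnt)
Step 2: cell (2,0)='T' (+10 fires, +7 burnt)
Step 3: cell (2,0)='T' (+7 fires, +10 burnt)
Step 4: cell (2,0)='T' (+4 fires, +7 burnt)
Step 5: cell (2,0)='F' (+2 fires, +4 burnt)
  -> target ignites at step 5
Step 6: cell (2,0)='.' (+0 fires, +2 burnt)
  fire out at step 6

5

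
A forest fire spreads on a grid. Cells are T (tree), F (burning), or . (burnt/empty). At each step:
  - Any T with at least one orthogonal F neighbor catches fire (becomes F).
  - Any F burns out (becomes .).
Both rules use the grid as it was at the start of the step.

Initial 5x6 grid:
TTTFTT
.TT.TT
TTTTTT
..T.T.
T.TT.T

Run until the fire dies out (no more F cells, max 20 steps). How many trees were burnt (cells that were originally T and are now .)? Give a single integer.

Step 1: +2 fires, +1 burnt (F count now 2)
Step 2: +4 fires, +2 burnt (F count now 4)
Step 3: +5 fires, +4 burnt (F count now 5)
Step 4: +5 fires, +5 burnt (F count now 5)
Step 5: +2 fires, +5 burnt (F count now 2)
Step 6: +1 fires, +2 burnt (F count now 1)
Step 7: +0 fires, +1 burnt (F count now 0)
Fire out after step 7
Initially T: 21, now '.': 28
Total burnt (originally-T cells now '.'): 19

Answer: 19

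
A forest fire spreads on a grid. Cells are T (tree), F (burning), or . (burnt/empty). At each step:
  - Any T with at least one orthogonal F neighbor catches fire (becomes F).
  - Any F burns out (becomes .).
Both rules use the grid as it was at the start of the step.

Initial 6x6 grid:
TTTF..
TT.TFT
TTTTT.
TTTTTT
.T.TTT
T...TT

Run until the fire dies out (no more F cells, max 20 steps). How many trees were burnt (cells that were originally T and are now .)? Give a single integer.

Answer: 24

Derivation:
Step 1: +4 fires, +2 burnt (F count now 4)
Step 2: +3 fires, +4 burnt (F count now 3)
Step 3: +6 fires, +3 burnt (F count now 6)
Step 4: +6 fires, +6 burnt (F count now 6)
Step 5: +3 fires, +6 burnt (F count now 3)
Step 6: +2 fires, +3 burnt (F count now 2)
Step 7: +0 fires, +2 burnt (F count now 0)
Fire out after step 7
Initially T: 25, now '.': 35
Total burnt (originally-T cells now '.'): 24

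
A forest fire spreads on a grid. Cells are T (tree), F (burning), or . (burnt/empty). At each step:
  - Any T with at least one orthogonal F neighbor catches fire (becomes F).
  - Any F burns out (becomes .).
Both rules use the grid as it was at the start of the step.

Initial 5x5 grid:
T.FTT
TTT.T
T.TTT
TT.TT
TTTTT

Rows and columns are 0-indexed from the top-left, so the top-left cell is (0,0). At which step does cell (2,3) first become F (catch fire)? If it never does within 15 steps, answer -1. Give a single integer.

Step 1: cell (2,3)='T' (+2 fires, +1 burnt)
Step 2: cell (2,3)='T' (+3 fires, +2 burnt)
Step 3: cell (2,3)='F' (+3 fires, +3 burnt)
  -> target ignites at step 3
Step 4: cell (2,3)='.' (+4 fires, +3 burnt)
Step 5: cell (2,3)='.' (+3 fires, +4 burnt)
Step 6: cell (2,3)='.' (+4 fires, +3 burnt)
Step 7: cell (2,3)='.' (+1 fires, +4 burnt)
Step 8: cell (2,3)='.' (+0 fires, +1 burnt)
  fire out at step 8

3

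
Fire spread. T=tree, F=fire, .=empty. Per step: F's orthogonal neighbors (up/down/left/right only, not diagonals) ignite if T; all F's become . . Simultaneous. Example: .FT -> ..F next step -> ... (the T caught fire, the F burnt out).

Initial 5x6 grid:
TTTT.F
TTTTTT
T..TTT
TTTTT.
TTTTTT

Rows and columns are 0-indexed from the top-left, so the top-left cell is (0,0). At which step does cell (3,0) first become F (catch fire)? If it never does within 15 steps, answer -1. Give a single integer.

Step 1: cell (3,0)='T' (+1 fires, +1 burnt)
Step 2: cell (3,0)='T' (+2 fires, +1 burnt)
Step 3: cell (3,0)='T' (+2 fires, +2 burnt)
Step 4: cell (3,0)='T' (+4 fires, +2 burnt)
Step 5: cell (3,0)='T' (+4 fires, +4 burnt)
Step 6: cell (3,0)='T' (+5 fires, +4 burnt)
Step 7: cell (3,0)='T' (+4 fires, +5 burnt)
Step 8: cell (3,0)='F' (+2 fires, +4 burnt)
  -> target ignites at step 8
Step 9: cell (3,0)='.' (+1 fires, +2 burnt)
Step 10: cell (3,0)='.' (+0 fires, +1 burnt)
  fire out at step 10

8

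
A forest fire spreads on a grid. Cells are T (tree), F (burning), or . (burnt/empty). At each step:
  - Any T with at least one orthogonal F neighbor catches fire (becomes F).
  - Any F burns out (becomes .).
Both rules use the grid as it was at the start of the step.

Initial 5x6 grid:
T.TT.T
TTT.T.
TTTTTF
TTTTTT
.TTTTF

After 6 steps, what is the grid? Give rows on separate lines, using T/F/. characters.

Step 1: 3 trees catch fire, 2 burn out
  T.TT.T
  TTT.T.
  TTTTF.
  TTTTTF
  .TTTF.
Step 2: 4 trees catch fire, 3 burn out
  T.TT.T
  TTT.F.
  TTTF..
  TTTTF.
  .TTF..
Step 3: 3 trees catch fire, 4 burn out
  T.TT.T
  TTT...
  TTF...
  TTTF..
  .TF...
Step 4: 4 trees catch fire, 3 burn out
  T.TT.T
  TTF...
  TF....
  TTF...
  .F....
Step 5: 4 trees catch fire, 4 burn out
  T.FT.T
  TF....
  F.....
  TF....
  ......
Step 6: 3 trees catch fire, 4 burn out
  T..F.T
  F.....
  ......
  F.....
  ......

T..F.T
F.....
......
F.....
......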